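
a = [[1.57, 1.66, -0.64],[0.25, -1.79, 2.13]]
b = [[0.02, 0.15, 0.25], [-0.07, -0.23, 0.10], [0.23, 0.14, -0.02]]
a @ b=[[-0.23, -0.24, 0.57], [0.62, 0.75, -0.16]]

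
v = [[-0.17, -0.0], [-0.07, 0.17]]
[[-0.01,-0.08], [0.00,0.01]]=v@[[0.04, 0.47], [0.02, 0.24]]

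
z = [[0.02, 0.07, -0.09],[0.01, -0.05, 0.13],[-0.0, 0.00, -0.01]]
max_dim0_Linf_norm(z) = 0.13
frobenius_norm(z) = 0.18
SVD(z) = [[-0.63, -0.77, 0.05], [0.77, -0.62, 0.11], [-0.05, 0.11, 0.99]] @ diag([0.17842427929324514, 0.034013672750256414, 0.002801182736725677]) @ [[-0.03, -0.46, 0.89], [-0.64, -0.67, -0.37], [0.77, -0.58, -0.28]]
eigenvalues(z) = [0.03, -0.06, -0.01]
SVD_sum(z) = [[0.00,0.05,-0.1], [-0.00,-0.06,0.12], [0.0,0.00,-0.01]] + [[0.02,  0.02,  0.01],[0.01,  0.01,  0.01],[-0.00,  -0.0,  -0.00]] + [[0.0, -0.00, -0.0], [0.0, -0.0, -0.0], [0.00, -0.0, -0.00]]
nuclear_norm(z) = 0.22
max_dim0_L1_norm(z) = 0.23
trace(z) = -0.04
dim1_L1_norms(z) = [0.18, 0.19, 0.01]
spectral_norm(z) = 0.18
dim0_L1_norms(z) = [0.03, 0.12, 0.23]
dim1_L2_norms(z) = [0.12, 0.14, 0.01]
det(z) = 0.00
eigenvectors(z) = [[0.99, -0.66, -0.73], [0.13, 0.75, 0.64], [0.00, 0.0, 0.25]]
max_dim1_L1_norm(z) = 0.19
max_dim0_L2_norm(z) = 0.16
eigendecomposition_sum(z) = [[0.03, 0.02, 0.02], [0.00, 0.00, 0.00], [0.0, 0.0, 0.0]] + [[-0.01,0.05,-0.14], [0.01,-0.05,0.15], [-0.00,-0.00,-0.00]] + [[-0.0, -0.00, 0.03], [-0.0, -0.0, -0.03], [-0.0, -0.0, -0.01]]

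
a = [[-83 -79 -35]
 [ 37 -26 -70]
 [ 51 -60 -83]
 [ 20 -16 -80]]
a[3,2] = -80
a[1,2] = -70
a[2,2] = -83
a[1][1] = -26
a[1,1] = -26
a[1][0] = 37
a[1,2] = -70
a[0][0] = -83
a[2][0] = 51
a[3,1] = -16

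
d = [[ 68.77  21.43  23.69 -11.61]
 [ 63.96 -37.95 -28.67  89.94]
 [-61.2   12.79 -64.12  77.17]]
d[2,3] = 77.17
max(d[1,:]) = 89.94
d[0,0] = 68.77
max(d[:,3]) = 89.94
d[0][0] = 68.77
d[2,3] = 77.17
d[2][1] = 12.79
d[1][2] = -28.67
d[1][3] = 89.94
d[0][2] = 23.69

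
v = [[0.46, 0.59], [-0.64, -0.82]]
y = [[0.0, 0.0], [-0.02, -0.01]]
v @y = [[-0.01, -0.01], [0.02, 0.01]]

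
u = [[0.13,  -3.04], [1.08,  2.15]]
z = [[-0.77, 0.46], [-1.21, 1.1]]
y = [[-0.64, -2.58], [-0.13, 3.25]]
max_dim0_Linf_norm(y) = 3.25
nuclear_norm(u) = 4.71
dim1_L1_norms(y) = [3.22, 3.38]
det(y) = -2.42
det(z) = -0.29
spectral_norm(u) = 3.76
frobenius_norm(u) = 3.88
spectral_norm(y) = 4.16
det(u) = 3.56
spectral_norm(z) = 1.86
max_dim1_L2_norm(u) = 3.04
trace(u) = 2.28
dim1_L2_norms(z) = [0.9, 1.64]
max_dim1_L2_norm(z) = 1.64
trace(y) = 2.61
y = z + u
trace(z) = 0.33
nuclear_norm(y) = 4.74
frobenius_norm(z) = 1.87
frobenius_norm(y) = 4.20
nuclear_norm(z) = 2.01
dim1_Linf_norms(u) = [3.04, 2.15]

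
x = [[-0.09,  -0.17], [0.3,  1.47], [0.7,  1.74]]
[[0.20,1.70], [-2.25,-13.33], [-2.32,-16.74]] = x @ [[0.99, -2.78], [-1.73, -8.50]]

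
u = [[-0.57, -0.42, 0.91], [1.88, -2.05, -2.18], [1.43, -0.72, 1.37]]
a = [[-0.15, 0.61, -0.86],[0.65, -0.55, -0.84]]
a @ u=[[0.0, -0.57, -2.64], [-2.61, 1.46, 0.64]]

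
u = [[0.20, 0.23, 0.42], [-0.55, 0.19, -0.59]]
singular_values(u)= [0.92, 0.32]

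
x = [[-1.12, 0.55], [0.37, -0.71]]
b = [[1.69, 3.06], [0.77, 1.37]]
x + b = [[0.57,  3.61], [1.14,  0.66]]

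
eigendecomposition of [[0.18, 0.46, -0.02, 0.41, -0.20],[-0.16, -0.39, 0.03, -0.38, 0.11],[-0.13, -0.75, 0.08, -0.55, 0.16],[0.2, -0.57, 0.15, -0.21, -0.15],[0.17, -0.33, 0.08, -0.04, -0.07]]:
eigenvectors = [[-0.38+0.00j, (-0.13-0.4j), -0.13+0.40j, 0.68+0.00j, (0.47+0j)], [(0.35+0j), (0.31+0.18j), (0.31-0.18j), 0.36+0.00j, (0.1+0j)], [(0.63+0j), (-0.01+0.37j), -0.01-0.37j, 0.00+0.00j, (-0.8+0j)], [(0.51+0j), (-0.45-0.17j), (-0.45+0.17j), (-0.56+0j), (-0.37+0j)], [0.26+0.00j, -0.57+0.00j, -0.57-0.00j, 0.31+0.00j, (-0.03+0j)]]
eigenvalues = [(-0.64+0j), (0.12+0.16j), (0.12-0.16j), (-0.01+0j), 0j]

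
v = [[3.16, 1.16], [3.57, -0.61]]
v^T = [[3.16, 3.57],[1.16, -0.61]]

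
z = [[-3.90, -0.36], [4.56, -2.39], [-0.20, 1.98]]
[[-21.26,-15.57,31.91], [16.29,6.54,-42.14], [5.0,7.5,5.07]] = z @ [[5.17, 3.61, -8.34], [3.05, 4.15, 1.72]]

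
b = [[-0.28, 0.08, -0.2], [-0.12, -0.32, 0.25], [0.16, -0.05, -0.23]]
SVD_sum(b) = [[0.02, 0.10, -0.13], [-0.05, -0.25, 0.32], [0.02, 0.10, -0.13]] + [[-0.30, 0.02, -0.03], [-0.07, 0.01, -0.01], [0.14, -0.01, 0.01]] + [[-0.00, -0.05, -0.04], [-0.00, -0.08, -0.06], [-0.00, -0.14, -0.11]]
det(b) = -0.03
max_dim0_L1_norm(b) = 0.68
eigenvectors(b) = [[-0.42-0.33j,(-0.42+0.33j),(0.23+0j)],[(0.69+0j),(0.69-0j),(0.91+0j)],[-0.11+0.47j,-0.11-0.47j,(0.34+0j)]]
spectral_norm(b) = 0.47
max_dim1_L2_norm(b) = 0.42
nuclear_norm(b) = 1.03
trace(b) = -0.83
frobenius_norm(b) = 0.62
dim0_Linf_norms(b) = [0.28, 0.32, 0.25]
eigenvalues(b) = [(-0.29+0.23j), (-0.29-0.23j), (-0.26+0j)]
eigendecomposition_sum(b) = [[-0.11+0.09j,0.06+0.03j,(-0.08-0.14j)], [0.04-0.18j,(-0.08+0.02j),0.20+0.08j], [(0.12+0.06j),0.00-0.06j,-0.09+0.12j]] + [[(-0.11-0.09j),  (0.06-0.03j),  (-0.08+0.14j)],[0.04+0.18j,  (-0.08-0.02j),  0.20-0.08j],[(0.12-0.06j),  0.00+0.06j,  -0.09-0.12j]] + [[(-0.05-0j), (-0.04+0j), -0.04-0.00j], [(-0.21-0j), -0.15+0.00j, -0.14-0.00j], [(-0.08-0j), (-0.06+0j), -0.05-0.00j]]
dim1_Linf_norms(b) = [0.28, 0.32, 0.23]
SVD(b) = [[0.36,0.89,0.28], [-0.86,0.20,0.47], [0.36,-0.41,0.84]] @ diag([0.47160950302603505, 0.3415626947536519, 0.21452133275774635]) @ [[0.13, 0.61, -0.78],[-0.99, 0.08, -0.1],[-0.0, -0.79, -0.61]]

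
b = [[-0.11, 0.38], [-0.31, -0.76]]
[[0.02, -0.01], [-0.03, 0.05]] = b@[[-0.04, -0.06], [0.05, -0.04]]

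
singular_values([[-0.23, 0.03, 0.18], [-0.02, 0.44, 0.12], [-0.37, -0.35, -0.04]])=[0.63, 0.39, 0.1]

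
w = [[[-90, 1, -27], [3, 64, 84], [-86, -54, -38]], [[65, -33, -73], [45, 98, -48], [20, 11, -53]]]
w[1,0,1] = -33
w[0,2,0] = -86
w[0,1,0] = 3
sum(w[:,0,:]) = -157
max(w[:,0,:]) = 65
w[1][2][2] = -53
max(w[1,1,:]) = 98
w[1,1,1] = 98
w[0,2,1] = -54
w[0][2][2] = -38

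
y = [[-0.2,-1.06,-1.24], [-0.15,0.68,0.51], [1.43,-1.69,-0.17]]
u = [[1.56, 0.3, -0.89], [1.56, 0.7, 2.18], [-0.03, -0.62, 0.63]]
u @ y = [[-1.63, 0.05, -1.63], [2.70, -4.86, -1.95], [1.0, -1.45, -0.39]]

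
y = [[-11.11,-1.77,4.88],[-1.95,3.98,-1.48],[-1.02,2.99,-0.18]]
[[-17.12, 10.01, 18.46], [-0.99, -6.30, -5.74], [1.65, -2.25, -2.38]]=y @ [[2.03, 0.29, -0.51], [1.34, -0.5, -0.83], [1.6, 2.53, 2.32]]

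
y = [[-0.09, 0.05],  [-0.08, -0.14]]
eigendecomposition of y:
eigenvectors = [[(-0.25-0.57j), -0.25+0.57j], [(0.78+0j), (0.78-0j)]]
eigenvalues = [(-0.12+0.06j), (-0.12-0.06j)]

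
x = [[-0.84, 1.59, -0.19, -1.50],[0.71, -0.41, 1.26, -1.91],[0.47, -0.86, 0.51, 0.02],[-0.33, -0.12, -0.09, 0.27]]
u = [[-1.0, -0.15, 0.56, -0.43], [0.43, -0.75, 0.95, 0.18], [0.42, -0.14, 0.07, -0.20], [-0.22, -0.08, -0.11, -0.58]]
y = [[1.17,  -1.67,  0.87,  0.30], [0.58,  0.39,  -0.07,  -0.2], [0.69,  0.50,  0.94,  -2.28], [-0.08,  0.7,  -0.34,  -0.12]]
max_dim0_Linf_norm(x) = 1.91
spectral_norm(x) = 2.69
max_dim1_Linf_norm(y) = 2.28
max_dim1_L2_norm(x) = 2.43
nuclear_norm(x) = 5.36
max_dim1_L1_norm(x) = 4.29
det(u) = -0.10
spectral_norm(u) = 1.34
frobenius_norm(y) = 3.60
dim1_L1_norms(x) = [4.12, 4.29, 1.86, 0.81]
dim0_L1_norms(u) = [2.07, 1.12, 1.69, 1.39]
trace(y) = 2.38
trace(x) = -0.47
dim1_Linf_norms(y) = [1.67, 0.58, 2.28, 0.7]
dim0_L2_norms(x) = [1.24, 1.86, 1.38, 2.44]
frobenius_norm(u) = 1.96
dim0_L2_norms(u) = [1.19, 0.78, 1.11, 0.77]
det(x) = -0.00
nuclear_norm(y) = 5.68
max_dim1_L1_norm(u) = 2.31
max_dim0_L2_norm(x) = 2.44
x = u @ y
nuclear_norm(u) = 3.32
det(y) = -0.01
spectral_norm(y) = 2.64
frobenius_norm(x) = 3.59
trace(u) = -2.26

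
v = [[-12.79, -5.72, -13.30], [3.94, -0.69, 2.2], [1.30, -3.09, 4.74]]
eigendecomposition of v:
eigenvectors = [[(-0.85+0j), -0.85-0.00j, -0.59+0.00j],[(0.45+0.13j), (0.45-0.13j), (-0.11+0j)],[0.21+0.08j, (0.21-0.08j), (0.8+0j)]]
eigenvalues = [(-6.48+2.07j), (-6.48-2.07j), (4.22+0j)]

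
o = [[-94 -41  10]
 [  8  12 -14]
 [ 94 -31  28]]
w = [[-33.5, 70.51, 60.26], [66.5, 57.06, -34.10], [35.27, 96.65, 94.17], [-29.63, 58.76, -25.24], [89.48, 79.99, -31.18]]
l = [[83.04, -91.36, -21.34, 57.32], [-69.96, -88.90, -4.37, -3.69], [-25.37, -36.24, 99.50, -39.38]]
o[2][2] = 28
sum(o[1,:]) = 6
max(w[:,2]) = 94.17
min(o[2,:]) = -31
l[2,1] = -36.24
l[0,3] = 57.32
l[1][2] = -4.37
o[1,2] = -14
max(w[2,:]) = 96.65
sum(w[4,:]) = 138.29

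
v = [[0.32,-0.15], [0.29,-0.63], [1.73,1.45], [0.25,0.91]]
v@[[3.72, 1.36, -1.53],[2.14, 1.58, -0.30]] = [[0.87, 0.20, -0.44], [-0.27, -0.60, -0.25], [9.54, 4.64, -3.08], [2.88, 1.78, -0.66]]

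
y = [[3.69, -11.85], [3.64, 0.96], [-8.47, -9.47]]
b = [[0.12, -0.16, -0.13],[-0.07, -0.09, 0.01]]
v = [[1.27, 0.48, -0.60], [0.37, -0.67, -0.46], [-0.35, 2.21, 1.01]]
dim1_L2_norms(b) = [0.24, 0.11]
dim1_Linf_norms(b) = [0.16, 0.09]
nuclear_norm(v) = 4.11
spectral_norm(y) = 15.56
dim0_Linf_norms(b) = [0.12, 0.16, 0.13]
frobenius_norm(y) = 18.16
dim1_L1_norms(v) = [2.35, 1.5, 3.57]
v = y @ b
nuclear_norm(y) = 24.91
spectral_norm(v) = 2.60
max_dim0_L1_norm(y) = 22.28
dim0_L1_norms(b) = [0.19, 0.25, 0.14]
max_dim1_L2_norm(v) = 2.45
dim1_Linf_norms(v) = [1.27, 0.67, 2.21]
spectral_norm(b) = 0.24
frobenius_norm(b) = 0.26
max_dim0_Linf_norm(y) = 11.85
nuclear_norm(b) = 0.35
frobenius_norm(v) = 3.00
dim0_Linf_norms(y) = [8.47, 11.85]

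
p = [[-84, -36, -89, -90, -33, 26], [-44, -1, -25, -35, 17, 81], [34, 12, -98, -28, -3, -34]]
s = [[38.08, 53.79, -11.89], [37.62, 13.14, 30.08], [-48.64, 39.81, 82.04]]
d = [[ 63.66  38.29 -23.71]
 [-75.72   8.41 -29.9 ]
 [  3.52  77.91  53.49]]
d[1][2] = -29.9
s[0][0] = 38.08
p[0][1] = -36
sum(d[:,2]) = -0.11999999999999744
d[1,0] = -75.72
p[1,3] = -35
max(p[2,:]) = 34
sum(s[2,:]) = 73.21000000000001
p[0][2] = -89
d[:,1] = [38.29, 8.41, 77.91]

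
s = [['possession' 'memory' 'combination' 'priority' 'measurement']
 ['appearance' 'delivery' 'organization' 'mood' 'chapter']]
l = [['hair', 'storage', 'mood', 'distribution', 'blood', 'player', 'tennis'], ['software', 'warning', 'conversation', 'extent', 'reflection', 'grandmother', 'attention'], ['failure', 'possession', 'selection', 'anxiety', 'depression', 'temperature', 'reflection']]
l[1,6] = 'attention'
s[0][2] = 'combination'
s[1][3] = 'mood'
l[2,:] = ['failure', 'possession', 'selection', 'anxiety', 'depression', 'temperature', 'reflection']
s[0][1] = 'memory'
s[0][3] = 'priority'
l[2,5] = 'temperature'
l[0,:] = ['hair', 'storage', 'mood', 'distribution', 'blood', 'player', 'tennis']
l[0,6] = 'tennis'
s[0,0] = 'possession'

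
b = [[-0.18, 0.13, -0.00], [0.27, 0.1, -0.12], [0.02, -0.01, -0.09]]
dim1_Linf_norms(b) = [0.18, 0.27, 0.09]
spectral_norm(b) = 0.34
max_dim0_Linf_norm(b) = 0.27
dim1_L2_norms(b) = [0.22, 0.31, 0.09]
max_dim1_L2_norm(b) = 0.31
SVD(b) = [[-0.46, -0.89, -0.03], [0.88, -0.45, -0.18], [0.14, -0.11, 0.98]] @ diag([0.34421698311782106, 0.17516324543327363, 0.0776692087158644]) @ [[0.94, 0.08, -0.34], [0.21, -0.91, 0.36], [-0.28, -0.41, -0.87]]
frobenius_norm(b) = 0.39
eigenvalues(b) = [0.19, -0.28, -0.09]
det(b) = 0.00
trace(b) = -0.17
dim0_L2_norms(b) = [0.33, 0.16, 0.15]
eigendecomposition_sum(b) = [[0.04,0.05,-0.02], [0.11,0.16,-0.07], [-0.00,-0.00,0.00]] + [[-0.21, 0.07, 0.05], [0.16, -0.06, -0.04], [0.03, -0.01, -0.01]] + [[-0.00, 0.0, -0.02], [-0.00, 0.0, -0.02], [-0.01, 0.0, -0.08]]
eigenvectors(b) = [[-0.33,-0.79,0.28], [-0.94,0.60,0.20], [0.01,0.12,0.94]]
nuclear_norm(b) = 0.60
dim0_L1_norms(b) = [0.47, 0.24, 0.21]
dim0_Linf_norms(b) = [0.27, 0.13, 0.12]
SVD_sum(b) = [[-0.15, -0.01, 0.05],  [0.28, 0.02, -0.1],  [0.05, 0.0, -0.02]] + [[-0.03,0.14,-0.06], [-0.02,0.07,-0.03], [-0.0,0.02,-0.01]] + [[0.0, 0.00, 0.00], [0.00, 0.01, 0.01], [-0.02, -0.03, -0.07]]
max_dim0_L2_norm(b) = 0.33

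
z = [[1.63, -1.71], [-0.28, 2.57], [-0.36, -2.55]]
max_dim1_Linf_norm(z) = 2.57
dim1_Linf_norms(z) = [1.71, 2.57, 2.55]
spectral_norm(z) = 4.06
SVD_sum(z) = [[0.37, -1.95], [-0.48, 2.53], [0.45, -2.4]] + [[1.26,0.24], [0.2,0.04], [-0.81,-0.15]]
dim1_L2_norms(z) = [2.36, 2.59, 2.58]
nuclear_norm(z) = 5.61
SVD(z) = [[0.49, 0.83], [-0.63, 0.13], [0.60, -0.54]] @ diag([4.064757575648157, 1.540826353360728]) @ [[0.19, -0.98],[0.98, 0.19]]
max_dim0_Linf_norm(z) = 2.57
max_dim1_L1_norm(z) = 3.34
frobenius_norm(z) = 4.35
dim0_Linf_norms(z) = [1.63, 2.57]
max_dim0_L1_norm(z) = 6.83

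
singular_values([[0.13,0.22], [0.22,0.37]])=[0.5, 0.0]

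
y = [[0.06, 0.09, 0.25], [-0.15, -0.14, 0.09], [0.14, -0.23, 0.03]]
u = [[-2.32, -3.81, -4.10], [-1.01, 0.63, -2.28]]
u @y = [[-0.14, 1.27, -1.05], [-0.47, 0.35, -0.26]]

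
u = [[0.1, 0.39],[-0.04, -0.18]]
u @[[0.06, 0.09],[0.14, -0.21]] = [[0.06, -0.07],[-0.03, 0.03]]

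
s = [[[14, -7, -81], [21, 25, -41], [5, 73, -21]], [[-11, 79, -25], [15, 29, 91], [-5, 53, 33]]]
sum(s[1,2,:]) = 81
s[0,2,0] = 5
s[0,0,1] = -7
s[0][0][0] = 14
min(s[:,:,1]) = -7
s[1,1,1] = 29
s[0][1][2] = -41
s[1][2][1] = 53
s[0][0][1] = -7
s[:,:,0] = [[14, 21, 5], [-11, 15, -5]]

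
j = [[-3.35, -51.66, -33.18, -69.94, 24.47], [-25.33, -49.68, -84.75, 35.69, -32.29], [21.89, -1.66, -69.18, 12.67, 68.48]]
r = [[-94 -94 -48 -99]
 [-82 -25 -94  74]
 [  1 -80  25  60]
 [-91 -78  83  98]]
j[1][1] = -49.68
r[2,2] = 25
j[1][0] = -25.33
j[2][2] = -69.18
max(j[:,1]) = -1.66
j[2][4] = 68.48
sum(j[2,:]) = 32.2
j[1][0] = -25.33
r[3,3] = 98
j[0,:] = [-3.35, -51.66, -33.18, -69.94, 24.47]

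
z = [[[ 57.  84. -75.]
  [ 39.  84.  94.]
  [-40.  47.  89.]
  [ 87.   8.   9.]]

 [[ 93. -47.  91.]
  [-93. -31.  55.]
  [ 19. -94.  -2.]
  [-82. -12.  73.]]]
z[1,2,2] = -2.0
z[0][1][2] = 94.0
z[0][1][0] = 39.0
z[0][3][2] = 9.0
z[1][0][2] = 91.0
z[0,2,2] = 89.0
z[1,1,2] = 55.0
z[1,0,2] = 91.0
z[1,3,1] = -12.0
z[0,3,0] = 87.0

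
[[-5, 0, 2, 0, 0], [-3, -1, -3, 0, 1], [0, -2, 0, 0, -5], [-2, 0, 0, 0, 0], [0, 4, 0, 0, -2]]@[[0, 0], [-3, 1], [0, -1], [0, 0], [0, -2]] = [[0, -2], [3, 0], [6, 8], [0, 0], [-12, 8]]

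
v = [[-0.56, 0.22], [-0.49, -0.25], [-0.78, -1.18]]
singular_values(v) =[1.51, 0.63]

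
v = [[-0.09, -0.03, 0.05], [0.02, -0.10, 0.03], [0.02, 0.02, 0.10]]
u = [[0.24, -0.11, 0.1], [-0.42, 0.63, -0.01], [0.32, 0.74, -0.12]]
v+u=[[0.15,  -0.14,  0.15], [-0.4,  0.53,  0.02], [0.34,  0.76,  -0.02]]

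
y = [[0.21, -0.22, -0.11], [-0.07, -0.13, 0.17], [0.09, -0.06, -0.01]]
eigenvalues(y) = [(0.12+0.04j), (0.12-0.04j), (-0.17+0j)]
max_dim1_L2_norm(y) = 0.32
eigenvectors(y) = [[0.84+0.00j, (0.84-0j), (0.51+0j)], [(0.1-0.1j), (0.1+0.1j), 0.86+0.00j], [(0.51-0.12j), (0.51+0.12j), (0.03+0j)]]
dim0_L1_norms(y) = [0.37, 0.41, 0.29]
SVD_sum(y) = [[0.22, -0.21, -0.11], [-0.02, 0.02, 0.01], [0.07, -0.07, -0.04]] + [[-0.00, -0.01, 0.01],  [-0.05, -0.15, 0.16],  [-0.00, -0.01, 0.01]] + [[-0.01, -0.00, -0.01], [-0.0, -0.0, -0.00], [0.02, 0.01, 0.02]]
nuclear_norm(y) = 0.60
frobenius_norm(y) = 0.41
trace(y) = 0.07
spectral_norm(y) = 0.34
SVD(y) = [[-0.95, -0.06, -0.31], [0.07, -1.0, -0.03], [-0.3, -0.05, 0.95]] @ diag([0.3399779910309354, 0.22450456466240667, 0.03335664941675905]) @ [[-0.68,  0.64,  0.35], [0.24,  0.65,  -0.72], [0.69,  0.41,  0.59]]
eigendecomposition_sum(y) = [[0.12-0.20j, -0.07+0.11j, -0.09+0.34j], [-0.01-0.04j, 0.02j, 0.03+0.05j], [(0.05-0.14j), (-0.03+0.07j), -0.01+0.22j]] + [[0.12+0.20j, (-0.07-0.11j), -0.09-0.34j], [(-0.01+0.04j), 0.00-0.02j, (0.03-0.05j)], [0.05+0.14j, -0.03-0.07j, -0.01-0.22j]] + [[(-0.03-0j),(-0.08-0j),(0.07-0j)], [(-0.05-0j),(-0.14-0j),(0.11-0j)], [-0.00-0.00j,-0.01-0.00j,0.00-0.00j]]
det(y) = -0.00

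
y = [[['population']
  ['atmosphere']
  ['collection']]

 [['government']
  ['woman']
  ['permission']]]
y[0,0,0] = 'population'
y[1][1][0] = 'woman'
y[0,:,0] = ['population', 'atmosphere', 'collection']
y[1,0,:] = ['government']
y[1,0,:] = ['government']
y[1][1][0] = 'woman'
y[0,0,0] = 'population'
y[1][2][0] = 'permission'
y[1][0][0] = 'government'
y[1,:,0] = ['government', 'woman', 'permission']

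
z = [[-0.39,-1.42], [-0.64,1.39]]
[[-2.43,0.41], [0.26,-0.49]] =z@[[2.07, 0.09], [1.14, -0.31]]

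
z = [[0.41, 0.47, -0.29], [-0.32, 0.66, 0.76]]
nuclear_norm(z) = 1.74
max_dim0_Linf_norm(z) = 0.76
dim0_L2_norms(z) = [0.52, 0.81, 0.81]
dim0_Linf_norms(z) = [0.41, 0.66, 0.76]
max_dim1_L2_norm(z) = 1.06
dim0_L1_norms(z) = [0.73, 1.13, 1.05]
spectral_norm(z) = 1.06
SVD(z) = [[-0.06, 1.00], [1.0, 0.06]] @ diag([1.0574765515503672, 0.685888724882647]) @ [[-0.33,0.59,0.73], [0.57,0.75,-0.35]]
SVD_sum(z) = [[0.02, -0.04, -0.05], [-0.34, 0.63, 0.78]] + [[0.39, 0.51, -0.24], [0.02, 0.03, -0.02]]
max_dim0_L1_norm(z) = 1.13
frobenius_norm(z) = 1.26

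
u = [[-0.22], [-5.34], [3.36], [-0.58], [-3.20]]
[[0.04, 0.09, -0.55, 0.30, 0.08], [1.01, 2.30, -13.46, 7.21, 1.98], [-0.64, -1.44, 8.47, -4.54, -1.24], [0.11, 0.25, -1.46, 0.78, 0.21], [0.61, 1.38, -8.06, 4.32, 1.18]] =u@[[-0.19, -0.43, 2.52, -1.35, -0.37]]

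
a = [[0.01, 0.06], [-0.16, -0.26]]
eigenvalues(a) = [-0.03, -0.22]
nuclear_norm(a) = 0.33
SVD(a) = [[-0.18, 0.98], [0.98, 0.18]] @ diag([0.31047005854234677, 0.022546457564587386]) @ [[-0.51, -0.86], [-0.86, 0.51]]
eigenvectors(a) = [[0.82, -0.25], [-0.57, 0.97]]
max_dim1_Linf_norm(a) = 0.26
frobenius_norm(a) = 0.31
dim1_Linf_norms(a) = [0.06, 0.26]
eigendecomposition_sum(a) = [[-0.04, -0.01], [0.03, 0.01]] + [[0.05, 0.07], [-0.19, -0.27]]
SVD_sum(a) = [[0.03,0.05], [-0.16,-0.26]] + [[-0.02, 0.01], [-0.0, 0.00]]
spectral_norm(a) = 0.31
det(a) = 0.01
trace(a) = -0.25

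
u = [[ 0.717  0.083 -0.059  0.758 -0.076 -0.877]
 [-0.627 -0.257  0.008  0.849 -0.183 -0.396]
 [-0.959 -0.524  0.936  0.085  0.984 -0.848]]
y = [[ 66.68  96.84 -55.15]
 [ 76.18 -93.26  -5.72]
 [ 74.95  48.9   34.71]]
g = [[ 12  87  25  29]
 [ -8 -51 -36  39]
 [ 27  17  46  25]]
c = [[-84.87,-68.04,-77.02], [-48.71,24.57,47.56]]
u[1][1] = -0.257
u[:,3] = [0.758, 0.849, 0.085]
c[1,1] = 24.57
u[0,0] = 0.717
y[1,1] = -93.26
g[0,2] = 25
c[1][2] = 47.56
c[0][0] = -84.87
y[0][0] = 66.68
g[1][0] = -8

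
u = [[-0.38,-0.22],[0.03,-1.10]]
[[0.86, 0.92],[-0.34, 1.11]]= u @ [[-2.39, -1.80], [0.24, -1.06]]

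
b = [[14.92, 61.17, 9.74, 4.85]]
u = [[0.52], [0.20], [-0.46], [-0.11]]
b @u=[[14.98]]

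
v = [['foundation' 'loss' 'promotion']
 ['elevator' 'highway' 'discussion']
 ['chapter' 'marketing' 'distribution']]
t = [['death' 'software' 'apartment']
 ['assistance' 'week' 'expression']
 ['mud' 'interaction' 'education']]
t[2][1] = 'interaction'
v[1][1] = 'highway'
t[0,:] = ['death', 'software', 'apartment']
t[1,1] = 'week'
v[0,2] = 'promotion'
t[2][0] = 'mud'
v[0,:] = ['foundation', 'loss', 'promotion']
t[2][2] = 'education'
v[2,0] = 'chapter'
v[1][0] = 'elevator'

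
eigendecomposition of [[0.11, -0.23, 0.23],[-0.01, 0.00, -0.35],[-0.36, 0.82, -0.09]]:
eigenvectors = [[0.92+0.00j, 0.23+0.27j, (0.23-0.27j)], [(0.4+0j), 0.00-0.47j, 0.47j], [-0.03+0.00j, (-0.81+0j), (-0.81-0j)]]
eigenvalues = [0j, (0.01+0.6j), (0.01-0.6j)]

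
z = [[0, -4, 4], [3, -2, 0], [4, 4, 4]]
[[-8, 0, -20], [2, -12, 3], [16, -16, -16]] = z@[[2, -4, 1], [2, 0, 0], [0, 0, -5]]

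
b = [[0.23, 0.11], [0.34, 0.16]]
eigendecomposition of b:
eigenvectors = [[0.56,-0.43], [0.83,0.90]]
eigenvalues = [0.39, -0.0]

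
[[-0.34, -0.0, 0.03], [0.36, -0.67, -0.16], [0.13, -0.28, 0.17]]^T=[[-0.34, 0.36, 0.13], [-0.0, -0.67, -0.28], [0.03, -0.16, 0.17]]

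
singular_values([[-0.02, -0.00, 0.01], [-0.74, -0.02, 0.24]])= [0.78, 0.0]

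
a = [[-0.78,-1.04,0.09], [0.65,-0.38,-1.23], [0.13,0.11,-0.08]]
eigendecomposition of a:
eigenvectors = [[-0.75+0.00j, (-0.75-0j), 0.71+0.00j], [0.13+0.65j, (0.13-0.65j), (-0.48+0j)], [(0.1+0.03j), 0.10-0.03j, (0.52+0j)]]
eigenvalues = [(-0.62+0.9j), (-0.62-0.9j), (-0.01+0j)]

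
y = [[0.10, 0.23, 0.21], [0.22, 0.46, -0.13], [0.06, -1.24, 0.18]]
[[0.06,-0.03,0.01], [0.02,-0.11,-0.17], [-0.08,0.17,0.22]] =y@[[0.03, -0.19, -0.29], [0.09, -0.13, -0.14], [0.19, 0.1, 0.34]]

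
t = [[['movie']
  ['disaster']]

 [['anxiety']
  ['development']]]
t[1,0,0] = 'anxiety'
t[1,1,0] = 'development'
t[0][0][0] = 'movie'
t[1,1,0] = 'development'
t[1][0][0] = 'anxiety'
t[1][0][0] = 'anxiety'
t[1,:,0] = ['anxiety', 'development']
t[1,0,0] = 'anxiety'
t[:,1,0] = ['disaster', 'development']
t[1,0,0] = 'anxiety'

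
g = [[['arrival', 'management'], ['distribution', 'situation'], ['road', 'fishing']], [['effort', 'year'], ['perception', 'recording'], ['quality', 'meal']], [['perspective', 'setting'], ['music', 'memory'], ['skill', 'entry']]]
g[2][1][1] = 'memory'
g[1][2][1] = 'meal'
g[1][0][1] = 'year'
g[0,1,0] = 'distribution'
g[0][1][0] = 'distribution'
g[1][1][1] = 'recording'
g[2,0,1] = 'setting'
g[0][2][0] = 'road'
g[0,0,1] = 'management'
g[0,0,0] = 'arrival'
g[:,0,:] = [['arrival', 'management'], ['effort', 'year'], ['perspective', 'setting']]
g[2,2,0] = 'skill'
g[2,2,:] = ['skill', 'entry']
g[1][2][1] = 'meal'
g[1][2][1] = 'meal'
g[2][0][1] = 'setting'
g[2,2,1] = 'entry'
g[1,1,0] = 'perception'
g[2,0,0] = 'perspective'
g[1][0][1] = 'year'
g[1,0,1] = 'year'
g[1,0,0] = 'effort'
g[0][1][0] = 'distribution'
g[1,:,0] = ['effort', 'perception', 'quality']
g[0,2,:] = ['road', 'fishing']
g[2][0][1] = 'setting'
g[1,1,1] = 'recording'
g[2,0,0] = 'perspective'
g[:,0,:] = [['arrival', 'management'], ['effort', 'year'], ['perspective', 'setting']]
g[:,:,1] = [['management', 'situation', 'fishing'], ['year', 'recording', 'meal'], ['setting', 'memory', 'entry']]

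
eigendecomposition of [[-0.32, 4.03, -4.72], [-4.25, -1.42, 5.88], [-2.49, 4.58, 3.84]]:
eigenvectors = [[(-0.17+0j), (-0.81+0j), -0.81-0.00j], [0.59+0.00j, 0.05-0.43j, 0.05+0.43j], [0.79+0.00j, -0.39+0.13j, (-0.39-0.13j)]]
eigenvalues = [(7.76+0j), (-2.83+2.86j), (-2.83-2.86j)]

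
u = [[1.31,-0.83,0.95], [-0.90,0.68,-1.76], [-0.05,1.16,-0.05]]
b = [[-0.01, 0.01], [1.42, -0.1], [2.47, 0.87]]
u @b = [[1.15, 0.92], [-3.37, -1.61], [1.52, -0.16]]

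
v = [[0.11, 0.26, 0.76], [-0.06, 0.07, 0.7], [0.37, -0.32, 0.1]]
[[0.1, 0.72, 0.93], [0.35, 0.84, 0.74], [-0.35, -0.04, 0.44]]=v @ [[-1.32, -0.72, 0.81], [-0.3, -0.35, -0.08], [0.42, 1.17, 1.14]]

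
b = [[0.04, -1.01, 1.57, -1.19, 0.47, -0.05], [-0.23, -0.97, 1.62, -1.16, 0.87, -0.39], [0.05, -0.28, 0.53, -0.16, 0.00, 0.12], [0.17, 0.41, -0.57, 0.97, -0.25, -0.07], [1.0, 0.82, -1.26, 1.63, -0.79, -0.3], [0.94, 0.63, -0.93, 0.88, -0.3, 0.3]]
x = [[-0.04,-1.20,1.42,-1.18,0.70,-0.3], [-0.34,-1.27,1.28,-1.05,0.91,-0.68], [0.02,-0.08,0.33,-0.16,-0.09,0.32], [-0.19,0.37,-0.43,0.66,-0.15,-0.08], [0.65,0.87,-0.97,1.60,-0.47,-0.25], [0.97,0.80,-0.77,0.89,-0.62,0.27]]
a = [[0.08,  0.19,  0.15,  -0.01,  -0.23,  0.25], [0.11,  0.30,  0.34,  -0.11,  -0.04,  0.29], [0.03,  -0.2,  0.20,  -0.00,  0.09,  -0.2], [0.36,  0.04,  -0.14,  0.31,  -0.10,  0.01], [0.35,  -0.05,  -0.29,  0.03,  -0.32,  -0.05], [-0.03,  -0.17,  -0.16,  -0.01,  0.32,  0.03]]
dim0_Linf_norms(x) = [0.97, 1.27, 1.42, 1.6, 0.91, 0.68]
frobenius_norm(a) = 1.16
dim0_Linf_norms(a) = [0.36, 0.3, 0.34, 0.31, 0.32, 0.29]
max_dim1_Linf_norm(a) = 0.36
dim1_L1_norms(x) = [4.84, 5.53, 1.0, 1.88, 4.81, 4.32]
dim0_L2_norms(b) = [1.4, 1.81, 2.85, 2.68, 1.32, 0.59]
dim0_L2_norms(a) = [0.52, 0.45, 0.55, 0.33, 0.53, 0.44]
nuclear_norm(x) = 6.56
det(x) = 0.00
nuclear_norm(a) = 2.43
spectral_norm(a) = 0.75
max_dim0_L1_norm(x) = 5.54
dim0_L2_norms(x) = [1.23, 2.14, 2.34, 2.51, 1.4, 0.89]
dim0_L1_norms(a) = [0.96, 0.95, 1.28, 0.47, 1.1, 0.83]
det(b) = -0.01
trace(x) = -0.52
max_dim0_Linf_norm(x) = 1.6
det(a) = 0.00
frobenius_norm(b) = 4.76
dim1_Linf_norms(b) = [1.57, 1.62, 0.53, 0.97, 1.63, 0.94]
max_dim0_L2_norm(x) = 2.51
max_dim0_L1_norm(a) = 1.28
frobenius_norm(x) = 4.54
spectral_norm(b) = 4.56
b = x + a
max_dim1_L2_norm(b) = 2.58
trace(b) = 0.08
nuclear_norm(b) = 7.03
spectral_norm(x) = 4.33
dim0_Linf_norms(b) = [1.0, 1.01, 1.62, 1.63, 0.87, 0.39]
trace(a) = 0.60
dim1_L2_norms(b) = [2.26, 2.42, 0.63, 1.24, 2.58, 1.76]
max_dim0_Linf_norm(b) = 1.63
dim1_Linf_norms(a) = [0.25, 0.34, 0.2, 0.36, 0.35, 0.32]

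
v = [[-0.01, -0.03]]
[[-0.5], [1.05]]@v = [[0.00, 0.02], [-0.01, -0.03]]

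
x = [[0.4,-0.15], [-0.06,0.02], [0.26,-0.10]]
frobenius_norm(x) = 0.51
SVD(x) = [[-0.83, 0.26],[0.12, -0.78],[-0.54, -0.57]] @ diag([0.5138968801306913, 0.003161738752945891]) @ [[-0.94, 0.35], [0.35, 0.94]]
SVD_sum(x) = [[0.4, -0.15], [-0.06, 0.02], [0.26, -0.1]] + [[0.0, 0.0],[-0.0, -0.0],[-0.00, -0.00]]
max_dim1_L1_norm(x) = 0.55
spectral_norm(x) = 0.51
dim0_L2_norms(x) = [0.48, 0.18]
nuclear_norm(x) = 0.52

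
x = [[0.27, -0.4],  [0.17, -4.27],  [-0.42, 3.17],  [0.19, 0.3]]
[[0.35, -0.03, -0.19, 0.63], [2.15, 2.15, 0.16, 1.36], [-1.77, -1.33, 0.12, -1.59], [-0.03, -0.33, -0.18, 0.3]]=x@[[0.58, -0.9, -0.82, 1.98], [-0.48, -0.54, -0.07, -0.24]]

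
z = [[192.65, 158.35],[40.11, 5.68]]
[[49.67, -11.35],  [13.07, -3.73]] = z @ [[0.34, -0.10], [-0.1, 0.05]]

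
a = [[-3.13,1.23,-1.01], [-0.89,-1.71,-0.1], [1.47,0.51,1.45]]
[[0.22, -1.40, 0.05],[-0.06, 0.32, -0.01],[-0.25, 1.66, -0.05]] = a @ [[0.01,-0.06,0.00], [0.04,-0.23,0.01], [-0.20,1.29,-0.04]]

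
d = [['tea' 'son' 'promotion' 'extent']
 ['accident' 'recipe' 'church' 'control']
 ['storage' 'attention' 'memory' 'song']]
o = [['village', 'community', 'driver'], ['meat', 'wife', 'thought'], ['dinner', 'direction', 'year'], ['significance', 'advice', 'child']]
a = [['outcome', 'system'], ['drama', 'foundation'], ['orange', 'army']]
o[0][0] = 'village'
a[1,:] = ['drama', 'foundation']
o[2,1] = 'direction'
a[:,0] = ['outcome', 'drama', 'orange']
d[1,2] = 'church'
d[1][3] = 'control'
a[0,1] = 'system'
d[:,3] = ['extent', 'control', 'song']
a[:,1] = ['system', 'foundation', 'army']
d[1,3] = 'control'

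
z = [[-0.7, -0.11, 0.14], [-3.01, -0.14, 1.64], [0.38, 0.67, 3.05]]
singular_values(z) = [3.87, 2.69, 0.03]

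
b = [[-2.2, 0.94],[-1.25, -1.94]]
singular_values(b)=[2.54, 2.14]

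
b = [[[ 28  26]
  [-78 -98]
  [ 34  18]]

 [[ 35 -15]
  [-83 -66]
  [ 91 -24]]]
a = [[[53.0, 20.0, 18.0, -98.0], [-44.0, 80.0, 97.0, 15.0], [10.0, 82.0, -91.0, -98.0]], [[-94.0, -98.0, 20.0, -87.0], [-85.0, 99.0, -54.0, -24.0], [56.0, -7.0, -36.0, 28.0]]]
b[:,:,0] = [[28, -78, 34], [35, -83, 91]]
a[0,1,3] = 15.0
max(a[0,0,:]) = 53.0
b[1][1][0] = -83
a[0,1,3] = 15.0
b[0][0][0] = 28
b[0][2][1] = 18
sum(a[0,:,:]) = 44.0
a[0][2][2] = -91.0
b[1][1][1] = -66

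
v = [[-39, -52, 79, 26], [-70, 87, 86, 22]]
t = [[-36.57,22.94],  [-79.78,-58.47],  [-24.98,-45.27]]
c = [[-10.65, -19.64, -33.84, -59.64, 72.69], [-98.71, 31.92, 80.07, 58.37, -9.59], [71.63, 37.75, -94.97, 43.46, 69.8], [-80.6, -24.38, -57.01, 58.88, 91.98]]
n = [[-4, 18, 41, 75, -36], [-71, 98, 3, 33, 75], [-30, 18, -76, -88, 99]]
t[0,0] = -36.57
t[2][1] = -45.27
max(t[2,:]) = -24.98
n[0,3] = 75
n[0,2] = 41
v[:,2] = [79, 86]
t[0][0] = -36.57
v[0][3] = 26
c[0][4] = 72.69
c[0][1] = -19.64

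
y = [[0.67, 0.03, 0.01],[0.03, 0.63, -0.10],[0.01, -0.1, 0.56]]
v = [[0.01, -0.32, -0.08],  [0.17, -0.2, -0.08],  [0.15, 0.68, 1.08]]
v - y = [[-0.66, -0.35, -0.09], [0.14, -0.83, 0.02], [0.14, 0.78, 0.52]]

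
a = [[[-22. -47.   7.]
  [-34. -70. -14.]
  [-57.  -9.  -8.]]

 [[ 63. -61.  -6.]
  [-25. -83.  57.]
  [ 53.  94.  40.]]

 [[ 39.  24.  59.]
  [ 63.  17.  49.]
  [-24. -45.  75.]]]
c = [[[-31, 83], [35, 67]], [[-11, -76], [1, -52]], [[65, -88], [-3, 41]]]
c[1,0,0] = -11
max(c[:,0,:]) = 83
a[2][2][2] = 75.0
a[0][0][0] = -22.0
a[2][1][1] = 17.0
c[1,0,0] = -11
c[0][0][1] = 83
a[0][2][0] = -57.0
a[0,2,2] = -8.0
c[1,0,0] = -11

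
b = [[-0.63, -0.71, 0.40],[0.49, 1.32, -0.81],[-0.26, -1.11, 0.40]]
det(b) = 0.14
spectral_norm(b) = 2.23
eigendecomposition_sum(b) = [[-0.15, -0.58, 0.31],[0.36, 1.34, -0.71],[-0.27, -1.01, 0.54]] + [[-0.47,-0.12,0.1], [0.16,0.04,-0.04], [0.07,0.02,-0.02]] + [[-0.01, -0.01, -0.01], [-0.03, -0.06, -0.06], [-0.06, -0.12, -0.12]]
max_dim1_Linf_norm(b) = 1.32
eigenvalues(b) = [1.72, -0.44, -0.19]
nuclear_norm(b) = 2.78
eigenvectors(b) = [[-0.32, 0.94, 0.08], [0.75, -0.32, 0.45], [-0.57, -0.14, 0.89]]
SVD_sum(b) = [[-0.34, -0.82, 0.43], [0.56, 1.35, -0.71], [-0.41, -0.99, 0.52]] + [[-0.28, 0.13, 0.02], [-0.04, 0.02, 0.00], [0.18, -0.08, -0.01]] + [[-0.01, -0.02, -0.05],[-0.03, -0.04, -0.11],[-0.03, -0.04, -0.1]]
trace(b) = 1.09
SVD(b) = [[-0.44, -0.84, 0.32],[0.72, -0.12, 0.68],[-0.53, 0.53, 0.66]] @ diag([2.234911844599946, 0.36580093179768597, 0.17509633109466033]) @ [[0.34,0.83,-0.44],[0.91,-0.41,-0.07],[-0.24,-0.37,-0.90]]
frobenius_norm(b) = 2.27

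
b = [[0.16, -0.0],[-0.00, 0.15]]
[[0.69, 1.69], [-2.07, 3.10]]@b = [[0.11, 0.25],[-0.33, 0.46]]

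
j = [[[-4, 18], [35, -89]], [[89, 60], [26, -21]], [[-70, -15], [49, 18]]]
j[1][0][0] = 89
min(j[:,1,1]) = -89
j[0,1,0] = 35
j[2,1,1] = 18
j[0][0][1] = 18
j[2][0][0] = -70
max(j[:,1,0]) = 49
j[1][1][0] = 26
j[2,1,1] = 18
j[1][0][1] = 60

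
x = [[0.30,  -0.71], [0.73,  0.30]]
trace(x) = 0.60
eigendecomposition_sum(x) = [[0.15+0.36j, -0.35+0.15j], [0.36-0.15j, (0.15+0.36j)]] + [[(0.15-0.36j), -0.35-0.15j], [(0.36+0.15j), 0.15-0.36j]]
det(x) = 0.61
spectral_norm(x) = 0.79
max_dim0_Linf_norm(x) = 0.73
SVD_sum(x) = [[0.15, 0.03], [0.76, 0.15]] + [[0.15, -0.74],[-0.03, 0.15]]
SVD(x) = [[-0.2, -0.98], [-0.98, 0.20]] @ diag([0.79, 0.7699999999999999]) @ [[-0.98, -0.20], [-0.2, 0.98]]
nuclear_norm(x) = 1.56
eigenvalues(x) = [(0.3+0.72j), (0.3-0.72j)]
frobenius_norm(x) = 1.10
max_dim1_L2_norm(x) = 0.79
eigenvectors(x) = [[0.7j, 0.00-0.70j], [0.71+0.00j, (0.71-0j)]]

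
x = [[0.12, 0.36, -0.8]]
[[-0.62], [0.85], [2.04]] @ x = [[-0.07,-0.22,0.50], [0.10,0.31,-0.68], [0.24,0.73,-1.63]]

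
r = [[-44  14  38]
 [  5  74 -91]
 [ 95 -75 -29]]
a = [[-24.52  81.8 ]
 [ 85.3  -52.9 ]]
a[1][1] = -52.9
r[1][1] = 74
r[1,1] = 74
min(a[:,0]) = -24.52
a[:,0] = [-24.52, 85.3]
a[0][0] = -24.52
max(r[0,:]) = 38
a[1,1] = -52.9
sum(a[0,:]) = 57.28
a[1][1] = -52.9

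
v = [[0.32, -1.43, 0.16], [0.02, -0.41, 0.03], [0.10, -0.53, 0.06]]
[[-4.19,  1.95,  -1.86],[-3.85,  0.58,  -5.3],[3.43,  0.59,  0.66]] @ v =[[-1.49, 6.18, -0.72], [-1.75, 8.08, -0.92], [1.18, -5.50, 0.61]]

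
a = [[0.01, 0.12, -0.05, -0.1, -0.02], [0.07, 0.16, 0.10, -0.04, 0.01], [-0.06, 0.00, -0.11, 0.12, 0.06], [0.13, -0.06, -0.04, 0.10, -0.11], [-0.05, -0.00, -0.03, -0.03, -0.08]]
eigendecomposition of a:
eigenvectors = [[(-0.44+0.18j), (-0.44-0.18j), (-0.12+0.54j), -0.12-0.54j, 0.45+0.00j], [(0.24-0.19j), 0.24+0.19j, 0.09+0.06j, (0.09-0.06j), (0.85+0j)], [-0.26+0.49j, -0.26-0.49j, (0.25-0.32j), (0.25+0.32j), (-0.01+0j)], [-0.01-0.07j, (-0.01+0.07j), 0.71+0.00j, 0.71-0.00j, 0.26+0.00j], [(-0.61+0j), -0.61-0.00j, -0.15-0.00j, -0.15+0.00j, (-0.11+0j)]]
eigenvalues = [(-0.13+0.04j), (-0.13-0.04j), (0.08+0.11j), (0.08-0.11j), (0.18+0j)]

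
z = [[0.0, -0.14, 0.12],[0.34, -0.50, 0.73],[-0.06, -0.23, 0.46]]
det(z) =0.015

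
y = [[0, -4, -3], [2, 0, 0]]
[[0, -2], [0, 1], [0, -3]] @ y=[[-4, 0, 0], [2, 0, 0], [-6, 0, 0]]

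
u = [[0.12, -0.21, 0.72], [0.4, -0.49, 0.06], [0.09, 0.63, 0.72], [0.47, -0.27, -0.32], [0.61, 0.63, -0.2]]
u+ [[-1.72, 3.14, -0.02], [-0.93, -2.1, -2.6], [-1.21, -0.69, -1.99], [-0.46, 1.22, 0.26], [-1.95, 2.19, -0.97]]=[[-1.6,2.93,0.70], [-0.53,-2.59,-2.54], [-1.12,-0.06,-1.27], [0.01,0.95,-0.06], [-1.34,2.82,-1.17]]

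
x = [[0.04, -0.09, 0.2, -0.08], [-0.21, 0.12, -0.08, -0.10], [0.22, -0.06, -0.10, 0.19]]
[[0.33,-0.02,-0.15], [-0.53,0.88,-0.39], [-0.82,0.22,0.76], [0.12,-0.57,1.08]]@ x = [[-0.02, -0.02, 0.08, -0.05], [-0.29, 0.18, -0.14, -0.12], [0.09, 0.05, -0.26, 0.19], [0.36, -0.14, -0.04, 0.25]]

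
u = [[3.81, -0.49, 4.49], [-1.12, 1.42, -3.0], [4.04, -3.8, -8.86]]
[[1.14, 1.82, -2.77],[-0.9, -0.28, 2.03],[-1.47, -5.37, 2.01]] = u @ [[0.01, 0.13, -0.15],[-0.14, 0.69, 0.36],[0.23, 0.37, -0.45]]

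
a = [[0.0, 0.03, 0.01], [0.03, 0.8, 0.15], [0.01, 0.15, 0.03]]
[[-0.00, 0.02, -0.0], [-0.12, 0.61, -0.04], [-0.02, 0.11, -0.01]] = a @ [[0.65, -0.2, 0.13],[-0.20, 0.78, -0.06],[0.13, -0.06, 0.03]]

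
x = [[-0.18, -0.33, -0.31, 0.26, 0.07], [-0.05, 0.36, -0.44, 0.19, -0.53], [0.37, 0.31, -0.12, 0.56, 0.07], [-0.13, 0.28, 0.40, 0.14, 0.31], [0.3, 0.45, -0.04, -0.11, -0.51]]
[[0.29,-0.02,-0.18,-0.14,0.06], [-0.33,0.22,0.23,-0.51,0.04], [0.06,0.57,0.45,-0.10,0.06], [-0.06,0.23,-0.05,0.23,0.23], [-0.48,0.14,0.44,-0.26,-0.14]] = x @ [[0.14, 0.18, 0.69, 0.15, -0.43], [-0.41, 0.49, 0.19, 0.01, 0.23], [-0.35, -0.02, 0.14, 0.23, 0.06], [0.09, 0.61, 0.31, -0.31, 0.26], [0.66, 0.13, -0.37, 0.65, 0.17]]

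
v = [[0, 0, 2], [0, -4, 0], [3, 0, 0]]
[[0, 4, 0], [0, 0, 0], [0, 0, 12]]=v @ [[0, 0, 4], [0, 0, 0], [0, 2, 0]]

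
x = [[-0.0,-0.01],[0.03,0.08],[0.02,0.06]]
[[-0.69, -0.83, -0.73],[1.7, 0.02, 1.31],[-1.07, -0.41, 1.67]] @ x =[[-0.04, -0.10],[0.03, 0.06],[0.02, 0.08]]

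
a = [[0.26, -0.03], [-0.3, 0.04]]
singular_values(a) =[0.4, 0.0]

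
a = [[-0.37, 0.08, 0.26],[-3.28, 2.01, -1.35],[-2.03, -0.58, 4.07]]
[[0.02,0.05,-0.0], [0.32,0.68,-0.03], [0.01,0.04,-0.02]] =a@[[-0.06, -0.13, 0.01], [0.05, 0.10, -0.0], [-0.02, -0.04, 0.0]]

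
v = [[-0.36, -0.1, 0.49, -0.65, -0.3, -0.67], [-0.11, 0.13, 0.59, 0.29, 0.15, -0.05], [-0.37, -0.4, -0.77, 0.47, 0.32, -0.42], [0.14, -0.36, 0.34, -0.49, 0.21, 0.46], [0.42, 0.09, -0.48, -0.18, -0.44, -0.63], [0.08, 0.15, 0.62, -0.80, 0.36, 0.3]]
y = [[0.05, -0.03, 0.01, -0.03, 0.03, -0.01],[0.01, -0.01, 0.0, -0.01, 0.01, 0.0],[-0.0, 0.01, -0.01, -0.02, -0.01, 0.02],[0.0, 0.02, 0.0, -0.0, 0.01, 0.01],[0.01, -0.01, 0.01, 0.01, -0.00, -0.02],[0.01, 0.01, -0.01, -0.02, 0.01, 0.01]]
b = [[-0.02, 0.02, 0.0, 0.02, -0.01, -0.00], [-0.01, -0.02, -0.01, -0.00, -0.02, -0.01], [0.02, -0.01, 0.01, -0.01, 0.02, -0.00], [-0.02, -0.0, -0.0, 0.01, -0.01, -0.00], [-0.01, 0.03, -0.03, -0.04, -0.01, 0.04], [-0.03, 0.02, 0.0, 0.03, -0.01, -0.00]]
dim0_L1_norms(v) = [1.48, 1.23, 3.29, 2.88, 1.78, 2.53]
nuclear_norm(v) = 5.34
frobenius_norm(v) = 2.51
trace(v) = -1.63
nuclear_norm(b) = 0.19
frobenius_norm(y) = 0.10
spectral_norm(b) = 0.07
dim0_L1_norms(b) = [0.11, 0.1, 0.05, 0.11, 0.08, 0.05]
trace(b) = -0.03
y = v @ b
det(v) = 0.16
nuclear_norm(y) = 0.17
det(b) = -0.00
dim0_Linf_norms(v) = [0.42, 0.4, 0.77, 0.8, 0.44, 0.67]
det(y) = -0.00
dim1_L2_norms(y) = [0.07, 0.02, 0.03, 0.02, 0.03, 0.03]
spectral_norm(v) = 1.76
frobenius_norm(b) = 0.11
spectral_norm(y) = 0.08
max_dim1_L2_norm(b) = 0.07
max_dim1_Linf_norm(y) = 0.05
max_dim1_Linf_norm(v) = 0.8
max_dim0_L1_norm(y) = 0.09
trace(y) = 0.04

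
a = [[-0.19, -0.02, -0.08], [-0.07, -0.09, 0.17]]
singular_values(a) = [0.21, 0.2]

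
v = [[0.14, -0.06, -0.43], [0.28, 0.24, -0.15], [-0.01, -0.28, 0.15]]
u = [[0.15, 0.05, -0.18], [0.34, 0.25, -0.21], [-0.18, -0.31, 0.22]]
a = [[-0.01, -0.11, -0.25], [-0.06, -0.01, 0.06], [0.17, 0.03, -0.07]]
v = a + u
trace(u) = 0.62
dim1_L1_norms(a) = [0.37, 0.13, 0.27]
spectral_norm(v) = 0.56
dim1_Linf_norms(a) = [0.25, 0.06, 0.17]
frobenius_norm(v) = 0.68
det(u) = 0.01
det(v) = 0.03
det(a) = -0.00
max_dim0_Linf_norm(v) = 0.43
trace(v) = 0.53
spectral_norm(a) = 0.29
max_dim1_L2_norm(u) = 0.47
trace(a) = -0.09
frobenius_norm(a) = 0.34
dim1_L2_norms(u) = [0.24, 0.47, 0.42]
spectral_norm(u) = 0.66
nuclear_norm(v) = 1.08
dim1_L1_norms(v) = [0.63, 0.67, 0.44]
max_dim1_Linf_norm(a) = 0.25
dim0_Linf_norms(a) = [0.17, 0.11, 0.25]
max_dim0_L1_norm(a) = 0.38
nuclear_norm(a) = 0.48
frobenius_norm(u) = 0.68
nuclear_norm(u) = 0.88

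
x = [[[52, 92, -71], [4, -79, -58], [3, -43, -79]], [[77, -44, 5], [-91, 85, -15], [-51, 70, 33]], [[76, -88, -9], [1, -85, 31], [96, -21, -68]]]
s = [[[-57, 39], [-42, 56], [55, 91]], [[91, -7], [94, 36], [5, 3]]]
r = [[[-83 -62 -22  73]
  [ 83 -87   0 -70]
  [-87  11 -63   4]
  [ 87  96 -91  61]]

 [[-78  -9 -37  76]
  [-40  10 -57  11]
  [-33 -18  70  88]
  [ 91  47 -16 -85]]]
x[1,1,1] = 85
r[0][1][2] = 0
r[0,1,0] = 83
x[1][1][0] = -91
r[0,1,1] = -87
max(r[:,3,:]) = 96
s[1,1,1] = 36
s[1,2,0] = 5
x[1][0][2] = 5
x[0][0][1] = 92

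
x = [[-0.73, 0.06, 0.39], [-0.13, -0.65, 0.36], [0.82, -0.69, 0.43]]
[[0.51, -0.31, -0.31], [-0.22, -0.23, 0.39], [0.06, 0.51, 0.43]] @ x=[[-0.59,0.45,-0.05], [0.51,-0.13,-0.0], [0.24,-0.62,0.39]]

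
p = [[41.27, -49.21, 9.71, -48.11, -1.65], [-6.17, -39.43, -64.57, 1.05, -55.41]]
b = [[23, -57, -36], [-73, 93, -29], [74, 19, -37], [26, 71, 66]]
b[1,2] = -29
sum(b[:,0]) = 50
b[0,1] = -57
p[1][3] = 1.05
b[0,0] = 23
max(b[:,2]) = 66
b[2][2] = -37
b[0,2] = -36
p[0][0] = 41.27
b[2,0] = 74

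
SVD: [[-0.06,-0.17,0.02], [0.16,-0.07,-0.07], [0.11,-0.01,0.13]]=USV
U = [[-0.07, -0.97, 0.21],[0.81, -0.18, -0.56],[0.59, 0.13, 0.8]]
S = [0.2, 0.18, 0.15]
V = [[0.96, -0.25, 0.09], [0.24, 0.97, 0.06], [-0.1, -0.03, 0.99]]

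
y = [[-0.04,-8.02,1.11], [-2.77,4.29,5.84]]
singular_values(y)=[9.53, 5.91]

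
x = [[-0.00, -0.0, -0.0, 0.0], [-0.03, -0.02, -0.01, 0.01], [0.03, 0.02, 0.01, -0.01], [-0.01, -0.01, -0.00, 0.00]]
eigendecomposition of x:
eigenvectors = [[0j, 0.00-0.00j, 0.00+0.00j, (0.22+0j)], [(0.58-0j), 0.58+0.00j, (-0+0j), (-0.22+0j)], [-0.58+0.00j, (-0.58-0j), 0.71+0.00j, (-0.77+0j)], [(0.29+0.5j), (0.29-0.5j), 0.71+0.00j, -0.55+0.00j]]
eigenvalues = [(-0+0.01j), (-0-0.01j), 0j, (-0+0j)]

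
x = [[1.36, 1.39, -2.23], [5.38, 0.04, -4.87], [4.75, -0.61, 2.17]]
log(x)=[[1.21+0.69j, 0.25-0.41j, -0.61-0.10j], [0.32-3.87j, 1.31+2.28j, -1.12+0.53j], [(0.9-1.22j), 0.04+0.72j, (1.27+0.17j)]]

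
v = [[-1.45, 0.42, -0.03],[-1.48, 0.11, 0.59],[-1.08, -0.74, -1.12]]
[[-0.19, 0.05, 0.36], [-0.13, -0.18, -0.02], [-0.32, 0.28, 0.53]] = v @ [[0.14, 0.0, -0.16], [0.05, 0.10, 0.26], [0.12, -0.32, -0.49]]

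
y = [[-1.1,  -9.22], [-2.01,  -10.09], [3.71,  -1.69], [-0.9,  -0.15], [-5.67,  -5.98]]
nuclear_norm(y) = 21.45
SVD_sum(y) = [[-2.66, -8.74],[-2.98, -9.79],[-0.16, -0.51],[-0.12, -0.39],[-2.15, -7.05]] + [[1.56, -0.48],  [0.97, -0.3],  [3.87, -1.18],  [-0.78, 0.24],  [-3.52, 1.07]]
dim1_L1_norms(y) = [10.32, 12.1, 5.4, 1.05, 11.65]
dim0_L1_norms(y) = [13.39, 27.13]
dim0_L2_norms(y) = [7.21, 15.02]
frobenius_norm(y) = 16.66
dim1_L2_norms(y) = [9.29, 10.29, 4.08, 0.91, 8.24]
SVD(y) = [[-0.59, -0.28], [-0.66, -0.17], [-0.03, -0.69], [-0.03, 0.14], [-0.47, 0.63]] @ diag([15.59385596016301, 5.853226144075476]) @ [[0.29, 0.96], [-0.96, 0.29]]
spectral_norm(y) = 15.59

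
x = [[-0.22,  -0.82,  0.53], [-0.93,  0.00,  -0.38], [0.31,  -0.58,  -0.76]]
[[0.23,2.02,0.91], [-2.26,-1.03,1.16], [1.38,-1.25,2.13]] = x @ [[2.46, 0.12, -0.61], [-0.98, -0.94, -1.95], [-0.06, 2.41, -1.56]]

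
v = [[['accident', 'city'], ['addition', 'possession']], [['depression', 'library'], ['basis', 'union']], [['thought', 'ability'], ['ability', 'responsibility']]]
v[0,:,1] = ['city', 'possession']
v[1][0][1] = 'library'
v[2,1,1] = 'responsibility'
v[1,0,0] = 'depression'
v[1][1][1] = 'union'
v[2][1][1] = 'responsibility'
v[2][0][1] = 'ability'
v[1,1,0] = 'basis'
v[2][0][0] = 'thought'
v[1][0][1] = 'library'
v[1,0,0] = 'depression'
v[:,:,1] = [['city', 'possession'], ['library', 'union'], ['ability', 'responsibility']]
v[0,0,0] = 'accident'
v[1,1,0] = 'basis'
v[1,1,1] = 'union'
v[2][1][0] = 'ability'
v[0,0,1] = 'city'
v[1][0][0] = 'depression'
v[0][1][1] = 'possession'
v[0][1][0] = 'addition'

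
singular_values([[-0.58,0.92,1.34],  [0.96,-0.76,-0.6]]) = [2.13, 0.53]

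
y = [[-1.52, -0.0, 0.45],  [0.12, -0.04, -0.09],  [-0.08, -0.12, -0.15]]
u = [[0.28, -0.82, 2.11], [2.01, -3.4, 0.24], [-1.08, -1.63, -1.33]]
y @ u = [[-0.91, 0.51, -3.81],[0.05, 0.18, 0.36],[-0.1, 0.72, 0.0]]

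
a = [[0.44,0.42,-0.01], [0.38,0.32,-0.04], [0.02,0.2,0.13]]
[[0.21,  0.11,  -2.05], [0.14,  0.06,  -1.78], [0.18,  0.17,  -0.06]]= a @ [[1.79, -0.27, -3.89], [-1.29, 0.56, -0.78], [3.12, 0.52, 1.37]]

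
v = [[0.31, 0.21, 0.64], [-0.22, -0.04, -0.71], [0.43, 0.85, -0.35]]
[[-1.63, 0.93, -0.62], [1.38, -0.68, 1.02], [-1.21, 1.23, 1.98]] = v @ [[-1.22, 1.01, 0.74], [-1.42, 1.18, 1.24], [-1.49, 0.58, -1.73]]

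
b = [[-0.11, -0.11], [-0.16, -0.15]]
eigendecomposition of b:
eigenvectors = [[0.69, 0.58],  [-0.72, 0.81]]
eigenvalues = [0.0, -0.26]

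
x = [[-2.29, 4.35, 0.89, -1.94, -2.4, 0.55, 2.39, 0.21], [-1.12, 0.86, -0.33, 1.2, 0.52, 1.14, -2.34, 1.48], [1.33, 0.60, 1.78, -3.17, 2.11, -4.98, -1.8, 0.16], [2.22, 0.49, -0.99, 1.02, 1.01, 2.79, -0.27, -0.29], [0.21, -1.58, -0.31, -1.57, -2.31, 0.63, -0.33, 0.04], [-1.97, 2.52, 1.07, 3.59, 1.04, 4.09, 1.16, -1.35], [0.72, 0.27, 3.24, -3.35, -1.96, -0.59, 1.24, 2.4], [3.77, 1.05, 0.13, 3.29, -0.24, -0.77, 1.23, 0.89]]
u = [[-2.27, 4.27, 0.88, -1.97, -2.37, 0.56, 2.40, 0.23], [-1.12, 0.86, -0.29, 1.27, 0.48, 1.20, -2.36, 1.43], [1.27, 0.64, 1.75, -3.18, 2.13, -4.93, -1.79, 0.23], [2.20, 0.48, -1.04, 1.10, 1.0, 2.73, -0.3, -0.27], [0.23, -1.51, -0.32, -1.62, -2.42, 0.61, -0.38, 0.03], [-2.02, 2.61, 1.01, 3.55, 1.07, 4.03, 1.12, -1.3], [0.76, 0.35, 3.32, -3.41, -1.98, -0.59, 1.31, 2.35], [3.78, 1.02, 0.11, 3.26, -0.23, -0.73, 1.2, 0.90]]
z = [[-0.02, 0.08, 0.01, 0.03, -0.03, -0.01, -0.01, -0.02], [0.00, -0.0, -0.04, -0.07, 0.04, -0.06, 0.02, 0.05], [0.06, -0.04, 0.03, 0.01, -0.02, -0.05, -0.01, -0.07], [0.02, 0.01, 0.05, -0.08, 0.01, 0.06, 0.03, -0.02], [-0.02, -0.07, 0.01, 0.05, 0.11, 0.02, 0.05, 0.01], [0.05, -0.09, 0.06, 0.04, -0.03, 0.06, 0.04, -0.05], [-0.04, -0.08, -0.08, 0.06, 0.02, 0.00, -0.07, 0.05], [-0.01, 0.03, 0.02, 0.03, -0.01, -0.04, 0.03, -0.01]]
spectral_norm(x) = 9.76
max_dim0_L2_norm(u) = 7.37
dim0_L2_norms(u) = [5.64, 5.47, 4.14, 7.37, 4.73, 7.14, 4.38, 3.2]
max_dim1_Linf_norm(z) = 0.11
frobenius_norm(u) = 15.36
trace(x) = 5.28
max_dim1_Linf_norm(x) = 4.98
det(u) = 48570.91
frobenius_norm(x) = 15.38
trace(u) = 5.26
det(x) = 50076.18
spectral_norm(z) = 0.20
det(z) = 0.00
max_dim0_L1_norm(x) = 19.13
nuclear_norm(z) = 0.84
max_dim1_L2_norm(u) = 6.88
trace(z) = 0.02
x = u + z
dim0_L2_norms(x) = [5.64, 5.5, 4.1, 7.33, 4.67, 7.23, 4.36, 3.27]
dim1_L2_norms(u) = [6.31, 3.6, 6.88, 4.0, 3.38, 6.7, 5.9, 5.37]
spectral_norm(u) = 9.75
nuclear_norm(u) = 37.59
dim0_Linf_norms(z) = [0.06, 0.09, 0.08, 0.08, 0.11, 0.06, 0.07, 0.07]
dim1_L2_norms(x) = [6.37, 3.57, 6.92, 4.02, 3.31, 6.73, 5.81, 5.4]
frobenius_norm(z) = 0.36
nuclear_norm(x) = 37.69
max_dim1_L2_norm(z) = 0.16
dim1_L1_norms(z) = [0.21, 0.28, 0.29, 0.28, 0.34, 0.42, 0.4, 0.18]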